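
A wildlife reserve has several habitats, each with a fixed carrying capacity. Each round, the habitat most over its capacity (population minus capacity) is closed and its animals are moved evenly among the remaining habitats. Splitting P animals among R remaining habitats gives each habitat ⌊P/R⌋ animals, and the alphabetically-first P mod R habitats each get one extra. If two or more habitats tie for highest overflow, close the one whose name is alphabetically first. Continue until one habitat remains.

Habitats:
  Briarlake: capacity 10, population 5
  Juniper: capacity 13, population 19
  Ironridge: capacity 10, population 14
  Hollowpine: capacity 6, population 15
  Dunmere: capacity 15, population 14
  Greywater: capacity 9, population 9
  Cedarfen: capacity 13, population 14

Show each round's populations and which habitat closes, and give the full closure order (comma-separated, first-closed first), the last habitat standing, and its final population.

Round 1: Briarlake=5 Cedarfen=14 Dunmere=14 Greywater=9 Hollowpine=15 Ironridge=14 Juniper=19 → close Hollowpine (overflow 9)
  15÷6 = 2 each, +1 to first 3
Round 2: Briarlake=8 Cedarfen=17 Dunmere=17 Greywater=11 Ironridge=16 Juniper=21 → close Juniper (overflow 8)
  21÷5 = 4 each, +1 to first 1
Round 3: Briarlake=13 Cedarfen=21 Dunmere=21 Greywater=15 Ironridge=20 → close Ironridge (overflow 10)
  20÷4 = 5 each, +1 to first 0
Round 4: Briarlake=18 Cedarfen=26 Dunmere=26 Greywater=20 → close Cedarfen (overflow 13)
  26÷3 = 8 each, +1 to first 2
Round 5: Briarlake=27 Dunmere=35 Greywater=28 → close Dunmere (overflow 20)
  35÷2 = 17 each, +1 to first 1
Round 6: Briarlake=45 Greywater=45 → close Greywater (overflow 36)
  45÷1 = 45 each, +1 to first 0

Closure order: Hollowpine, Juniper, Ironridge, Cedarfen, Dunmere, Greywater
Last habitat: Briarlake with 90 animals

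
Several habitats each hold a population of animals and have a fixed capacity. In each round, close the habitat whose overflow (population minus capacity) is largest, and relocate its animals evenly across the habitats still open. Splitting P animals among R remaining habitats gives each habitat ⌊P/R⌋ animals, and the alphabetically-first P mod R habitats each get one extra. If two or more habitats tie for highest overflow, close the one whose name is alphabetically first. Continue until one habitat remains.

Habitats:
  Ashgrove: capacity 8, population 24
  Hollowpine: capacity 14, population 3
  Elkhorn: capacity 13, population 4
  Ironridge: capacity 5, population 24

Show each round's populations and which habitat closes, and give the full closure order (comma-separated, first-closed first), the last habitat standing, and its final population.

Closure order: Ironridge, Ashgrove, Elkhorn
Last habitat: Hollowpine with 55 animals

Round 1: Ashgrove=24 Elkhorn=4 Hollowpine=3 Ironridge=24 → close Ironridge (overflow 19)
  24÷3 = 8 each, +1 to first 0
Round 2: Ashgrove=32 Elkhorn=12 Hollowpine=11 → close Ashgrove (overflow 24)
  32÷2 = 16 each, +1 to first 0
Round 3: Elkhorn=28 Hollowpine=27 → close Elkhorn (overflow 15)
  28÷1 = 28 each, +1 to first 0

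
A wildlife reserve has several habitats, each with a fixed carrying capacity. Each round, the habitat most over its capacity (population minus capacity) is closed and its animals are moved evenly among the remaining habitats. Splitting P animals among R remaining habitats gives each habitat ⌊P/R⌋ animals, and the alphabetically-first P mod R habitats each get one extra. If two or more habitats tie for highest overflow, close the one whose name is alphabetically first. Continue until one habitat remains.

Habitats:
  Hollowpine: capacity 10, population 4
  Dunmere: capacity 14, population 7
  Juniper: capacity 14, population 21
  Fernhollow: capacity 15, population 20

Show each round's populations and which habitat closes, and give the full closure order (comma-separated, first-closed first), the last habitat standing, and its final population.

Closure order: Juniper, Fernhollow, Dunmere
Last habitat: Hollowpine with 52 animals

Round 1: Dunmere=7 Fernhollow=20 Hollowpine=4 Juniper=21 → close Juniper (overflow 7)
  21÷3 = 7 each, +1 to first 0
Round 2: Dunmere=14 Fernhollow=27 Hollowpine=11 → close Fernhollow (overflow 12)
  27÷2 = 13 each, +1 to first 1
Round 3: Dunmere=28 Hollowpine=24 → close Dunmere (overflow 14)
  28÷1 = 28 each, +1 to first 0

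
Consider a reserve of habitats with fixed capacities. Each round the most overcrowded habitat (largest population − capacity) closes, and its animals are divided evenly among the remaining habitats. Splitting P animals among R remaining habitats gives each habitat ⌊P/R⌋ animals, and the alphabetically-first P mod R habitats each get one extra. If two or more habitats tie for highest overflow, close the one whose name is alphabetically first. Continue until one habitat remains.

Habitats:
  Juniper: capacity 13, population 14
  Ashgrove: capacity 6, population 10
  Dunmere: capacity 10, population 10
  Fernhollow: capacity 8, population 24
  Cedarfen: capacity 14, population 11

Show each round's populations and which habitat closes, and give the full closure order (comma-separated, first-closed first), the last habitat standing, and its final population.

Round 1: Ashgrove=10 Cedarfen=11 Dunmere=10 Fernhollow=24 Juniper=14 → close Fernhollow (overflow 16)
  24÷4 = 6 each, +1 to first 0
Round 2: Ashgrove=16 Cedarfen=17 Dunmere=16 Juniper=20 → close Ashgrove (overflow 10)
  16÷3 = 5 each, +1 to first 1
Round 3: Cedarfen=23 Dunmere=21 Juniper=25 → close Juniper (overflow 12)
  25÷2 = 12 each, +1 to first 1
Round 4: Cedarfen=36 Dunmere=33 → close Dunmere (overflow 23)
  33÷1 = 33 each, +1 to first 0

Closure order: Fernhollow, Ashgrove, Juniper, Dunmere
Last habitat: Cedarfen with 69 animals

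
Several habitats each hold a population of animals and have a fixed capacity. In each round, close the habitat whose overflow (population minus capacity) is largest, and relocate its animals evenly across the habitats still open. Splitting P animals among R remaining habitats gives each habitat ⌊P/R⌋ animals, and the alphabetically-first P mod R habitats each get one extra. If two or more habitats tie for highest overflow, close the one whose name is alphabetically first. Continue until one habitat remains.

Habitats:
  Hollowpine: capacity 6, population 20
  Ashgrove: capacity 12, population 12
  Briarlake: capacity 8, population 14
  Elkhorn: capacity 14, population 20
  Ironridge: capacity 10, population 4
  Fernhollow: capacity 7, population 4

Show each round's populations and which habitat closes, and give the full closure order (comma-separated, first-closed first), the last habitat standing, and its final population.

Closure order: Hollowpine, Briarlake, Elkhorn, Ashgrove, Fernhollow
Last habitat: Ironridge with 74 animals

Round 1: Ashgrove=12 Briarlake=14 Elkhorn=20 Fernhollow=4 Hollowpine=20 Ironridge=4 → close Hollowpine (overflow 14)
  20÷5 = 4 each, +1 to first 0
Round 2: Ashgrove=16 Briarlake=18 Elkhorn=24 Fernhollow=8 Ironridge=8 → close Briarlake (overflow 10)
  18÷4 = 4 each, +1 to first 2
Round 3: Ashgrove=21 Elkhorn=29 Fernhollow=12 Ironridge=12 → close Elkhorn (overflow 15)
  29÷3 = 9 each, +1 to first 2
Round 4: Ashgrove=31 Fernhollow=22 Ironridge=21 → close Ashgrove (overflow 19)
  31÷2 = 15 each, +1 to first 1
Round 5: Fernhollow=38 Ironridge=36 → close Fernhollow (overflow 31)
  38÷1 = 38 each, +1 to first 0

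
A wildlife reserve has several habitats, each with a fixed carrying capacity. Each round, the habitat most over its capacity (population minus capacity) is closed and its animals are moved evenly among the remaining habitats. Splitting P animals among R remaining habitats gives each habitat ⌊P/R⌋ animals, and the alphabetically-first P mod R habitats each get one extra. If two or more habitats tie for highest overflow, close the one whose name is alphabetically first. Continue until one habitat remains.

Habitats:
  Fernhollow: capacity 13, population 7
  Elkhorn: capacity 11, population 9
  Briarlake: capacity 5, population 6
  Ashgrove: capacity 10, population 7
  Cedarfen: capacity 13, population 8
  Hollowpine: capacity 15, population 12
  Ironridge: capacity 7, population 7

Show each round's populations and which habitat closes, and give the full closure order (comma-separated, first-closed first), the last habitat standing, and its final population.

Closure order: Briarlake, Ironridge, Elkhorn, Ashgrove, Cedarfen, Hollowpine
Last habitat: Fernhollow with 56 animals

Round 1: Ashgrove=7 Briarlake=6 Cedarfen=8 Elkhorn=9 Fernhollow=7 Hollowpine=12 Ironridge=7 → close Briarlake (overflow 1)
  6÷6 = 1 each, +1 to first 0
Round 2: Ashgrove=8 Cedarfen=9 Elkhorn=10 Fernhollow=8 Hollowpine=13 Ironridge=8 → close Ironridge (overflow 1)
  8÷5 = 1 each, +1 to first 3
Round 3: Ashgrove=10 Cedarfen=11 Elkhorn=12 Fernhollow=9 Hollowpine=14 → close Elkhorn (overflow 1)
  12÷4 = 3 each, +1 to first 0
Round 4: Ashgrove=13 Cedarfen=14 Fernhollow=12 Hollowpine=17 → close Ashgrove (overflow 3)
  13÷3 = 4 each, +1 to first 1
Round 5: Cedarfen=19 Fernhollow=16 Hollowpine=21 → close Cedarfen (overflow 6)
  19÷2 = 9 each, +1 to first 1
Round 6: Fernhollow=26 Hollowpine=30 → close Hollowpine (overflow 15)
  30÷1 = 30 each, +1 to first 0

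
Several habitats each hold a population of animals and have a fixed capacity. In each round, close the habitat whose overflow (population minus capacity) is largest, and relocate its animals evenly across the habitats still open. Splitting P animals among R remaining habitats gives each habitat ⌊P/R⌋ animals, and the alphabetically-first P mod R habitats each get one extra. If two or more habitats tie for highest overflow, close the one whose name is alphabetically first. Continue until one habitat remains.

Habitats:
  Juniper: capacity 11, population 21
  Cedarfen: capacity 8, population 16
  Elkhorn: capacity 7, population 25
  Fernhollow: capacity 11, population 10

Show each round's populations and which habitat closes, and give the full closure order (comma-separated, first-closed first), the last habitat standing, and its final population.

Closure order: Elkhorn, Juniper, Cedarfen
Last habitat: Fernhollow with 72 animals

Round 1: Cedarfen=16 Elkhorn=25 Fernhollow=10 Juniper=21 → close Elkhorn (overflow 18)
  25÷3 = 8 each, +1 to first 1
Round 2: Cedarfen=25 Fernhollow=18 Juniper=29 → close Juniper (overflow 18)
  29÷2 = 14 each, +1 to first 1
Round 3: Cedarfen=40 Fernhollow=32 → close Cedarfen (overflow 32)
  40÷1 = 40 each, +1 to first 0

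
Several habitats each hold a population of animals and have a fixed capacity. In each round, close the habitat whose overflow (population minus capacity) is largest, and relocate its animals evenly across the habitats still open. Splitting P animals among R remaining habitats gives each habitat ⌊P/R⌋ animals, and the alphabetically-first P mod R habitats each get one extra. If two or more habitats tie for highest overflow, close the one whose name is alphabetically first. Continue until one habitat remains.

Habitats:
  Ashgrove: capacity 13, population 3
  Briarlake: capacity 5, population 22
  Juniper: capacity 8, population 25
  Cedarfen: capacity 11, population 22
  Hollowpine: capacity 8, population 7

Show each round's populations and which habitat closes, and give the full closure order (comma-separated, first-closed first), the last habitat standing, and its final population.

Closure order: Briarlake, Juniper, Cedarfen, Hollowpine
Last habitat: Ashgrove with 79 animals

Round 1: Ashgrove=3 Briarlake=22 Cedarfen=22 Hollowpine=7 Juniper=25 → close Briarlake (overflow 17)
  22÷4 = 5 each, +1 to first 2
Round 2: Ashgrove=9 Cedarfen=28 Hollowpine=12 Juniper=30 → close Juniper (overflow 22)
  30÷3 = 10 each, +1 to first 0
Round 3: Ashgrove=19 Cedarfen=38 Hollowpine=22 → close Cedarfen (overflow 27)
  38÷2 = 19 each, +1 to first 0
Round 4: Ashgrove=38 Hollowpine=41 → close Hollowpine (overflow 33)
  41÷1 = 41 each, +1 to first 0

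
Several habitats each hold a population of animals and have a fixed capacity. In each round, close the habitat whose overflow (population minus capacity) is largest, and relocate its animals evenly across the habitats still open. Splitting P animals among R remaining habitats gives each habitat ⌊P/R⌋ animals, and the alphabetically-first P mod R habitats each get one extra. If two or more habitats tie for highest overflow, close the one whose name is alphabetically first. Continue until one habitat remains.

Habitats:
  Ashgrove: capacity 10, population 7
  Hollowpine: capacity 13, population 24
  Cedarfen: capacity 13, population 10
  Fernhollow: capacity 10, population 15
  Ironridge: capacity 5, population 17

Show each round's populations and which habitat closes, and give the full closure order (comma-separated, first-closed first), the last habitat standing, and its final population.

Round 1: Ashgrove=7 Cedarfen=10 Fernhollow=15 Hollowpine=24 Ironridge=17 → close Ironridge (overflow 12)
  17÷4 = 4 each, +1 to first 1
Round 2: Ashgrove=12 Cedarfen=14 Fernhollow=19 Hollowpine=28 → close Hollowpine (overflow 15)
  28÷3 = 9 each, +1 to first 1
Round 3: Ashgrove=22 Cedarfen=23 Fernhollow=28 → close Fernhollow (overflow 18)
  28÷2 = 14 each, +1 to first 0
Round 4: Ashgrove=36 Cedarfen=37 → close Ashgrove (overflow 26)
  36÷1 = 36 each, +1 to first 0

Closure order: Ironridge, Hollowpine, Fernhollow, Ashgrove
Last habitat: Cedarfen with 73 animals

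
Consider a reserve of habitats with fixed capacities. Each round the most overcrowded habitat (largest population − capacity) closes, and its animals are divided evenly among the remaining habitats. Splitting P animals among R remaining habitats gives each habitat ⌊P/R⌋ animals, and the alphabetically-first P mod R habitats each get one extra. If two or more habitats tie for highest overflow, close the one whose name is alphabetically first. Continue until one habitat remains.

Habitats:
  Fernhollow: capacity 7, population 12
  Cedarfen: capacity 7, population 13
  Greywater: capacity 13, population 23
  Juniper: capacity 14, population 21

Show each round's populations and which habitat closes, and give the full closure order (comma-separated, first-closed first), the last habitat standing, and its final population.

Closure order: Greywater, Cedarfen, Fernhollow
Last habitat: Juniper with 69 animals

Round 1: Cedarfen=13 Fernhollow=12 Greywater=23 Juniper=21 → close Greywater (overflow 10)
  23÷3 = 7 each, +1 to first 2
Round 2: Cedarfen=21 Fernhollow=20 Juniper=28 → close Cedarfen (overflow 14)
  21÷2 = 10 each, +1 to first 1
Round 3: Fernhollow=31 Juniper=38 → close Fernhollow (overflow 24)
  31÷1 = 31 each, +1 to first 0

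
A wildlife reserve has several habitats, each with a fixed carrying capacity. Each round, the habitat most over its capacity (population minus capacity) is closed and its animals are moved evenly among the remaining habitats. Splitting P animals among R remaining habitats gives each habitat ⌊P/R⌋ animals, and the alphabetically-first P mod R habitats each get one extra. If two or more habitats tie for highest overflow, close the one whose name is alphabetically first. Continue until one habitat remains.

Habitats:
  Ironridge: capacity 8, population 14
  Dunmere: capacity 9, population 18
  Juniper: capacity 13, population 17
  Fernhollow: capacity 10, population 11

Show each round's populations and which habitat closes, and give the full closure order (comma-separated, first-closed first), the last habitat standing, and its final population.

Round 1: Dunmere=18 Fernhollow=11 Ironridge=14 Juniper=17 → close Dunmere (overflow 9)
  18÷3 = 6 each, +1 to first 0
Round 2: Fernhollow=17 Ironridge=20 Juniper=23 → close Ironridge (overflow 12)
  20÷2 = 10 each, +1 to first 0
Round 3: Fernhollow=27 Juniper=33 → close Juniper (overflow 20)
  33÷1 = 33 each, +1 to first 0

Closure order: Dunmere, Ironridge, Juniper
Last habitat: Fernhollow with 60 animals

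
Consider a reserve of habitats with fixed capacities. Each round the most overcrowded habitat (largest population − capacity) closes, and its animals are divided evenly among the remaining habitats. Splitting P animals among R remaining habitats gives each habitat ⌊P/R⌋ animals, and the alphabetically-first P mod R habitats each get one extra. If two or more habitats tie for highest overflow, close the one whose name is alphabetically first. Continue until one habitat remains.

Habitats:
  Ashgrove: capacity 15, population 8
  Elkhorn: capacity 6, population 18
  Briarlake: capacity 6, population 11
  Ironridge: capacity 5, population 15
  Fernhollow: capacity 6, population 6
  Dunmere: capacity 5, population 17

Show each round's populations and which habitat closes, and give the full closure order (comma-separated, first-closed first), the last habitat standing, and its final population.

Round 1: Ashgrove=8 Briarlake=11 Dunmere=17 Elkhorn=18 Fernhollow=6 Ironridge=15 → close Dunmere (overflow 12)
  17÷5 = 3 each, +1 to first 2
Round 2: Ashgrove=12 Briarlake=15 Elkhorn=21 Fernhollow=9 Ironridge=18 → close Elkhorn (overflow 15)
  21÷4 = 5 each, +1 to first 1
Round 3: Ashgrove=18 Briarlake=20 Fernhollow=14 Ironridge=23 → close Ironridge (overflow 18)
  23÷3 = 7 each, +1 to first 2
Round 4: Ashgrove=26 Briarlake=28 Fernhollow=21 → close Briarlake (overflow 22)
  28÷2 = 14 each, +1 to first 0
Round 5: Ashgrove=40 Fernhollow=35 → close Fernhollow (overflow 29)
  35÷1 = 35 each, +1 to first 0

Closure order: Dunmere, Elkhorn, Ironridge, Briarlake, Fernhollow
Last habitat: Ashgrove with 75 animals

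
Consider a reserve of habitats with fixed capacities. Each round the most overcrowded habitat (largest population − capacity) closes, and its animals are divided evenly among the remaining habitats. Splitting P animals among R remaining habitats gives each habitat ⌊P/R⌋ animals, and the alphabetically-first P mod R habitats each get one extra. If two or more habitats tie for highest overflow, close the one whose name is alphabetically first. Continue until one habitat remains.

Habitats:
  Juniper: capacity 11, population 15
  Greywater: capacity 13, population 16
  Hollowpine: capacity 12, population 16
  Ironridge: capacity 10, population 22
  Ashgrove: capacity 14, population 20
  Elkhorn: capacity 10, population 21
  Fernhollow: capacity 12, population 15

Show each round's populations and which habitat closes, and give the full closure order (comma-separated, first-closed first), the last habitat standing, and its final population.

Closure order: Ironridge, Elkhorn, Ashgrove, Fernhollow, Greywater, Hollowpine
Last habitat: Juniper with 125 animals

Round 1: Ashgrove=20 Elkhorn=21 Fernhollow=15 Greywater=16 Hollowpine=16 Ironridge=22 Juniper=15 → close Ironridge (overflow 12)
  22÷6 = 3 each, +1 to first 4
Round 2: Ashgrove=24 Elkhorn=25 Fernhollow=19 Greywater=20 Hollowpine=19 Juniper=18 → close Elkhorn (overflow 15)
  25÷5 = 5 each, +1 to first 0
Round 3: Ashgrove=29 Fernhollow=24 Greywater=25 Hollowpine=24 Juniper=23 → close Ashgrove (overflow 15)
  29÷4 = 7 each, +1 to first 1
Round 4: Fernhollow=32 Greywater=32 Hollowpine=31 Juniper=30 → close Fernhollow (overflow 20)
  32÷3 = 10 each, +1 to first 2
Round 5: Greywater=43 Hollowpine=42 Juniper=40 → close Greywater (overflow 30)
  43÷2 = 21 each, +1 to first 1
Round 6: Hollowpine=64 Juniper=61 → close Hollowpine (overflow 52)
  64÷1 = 64 each, +1 to first 0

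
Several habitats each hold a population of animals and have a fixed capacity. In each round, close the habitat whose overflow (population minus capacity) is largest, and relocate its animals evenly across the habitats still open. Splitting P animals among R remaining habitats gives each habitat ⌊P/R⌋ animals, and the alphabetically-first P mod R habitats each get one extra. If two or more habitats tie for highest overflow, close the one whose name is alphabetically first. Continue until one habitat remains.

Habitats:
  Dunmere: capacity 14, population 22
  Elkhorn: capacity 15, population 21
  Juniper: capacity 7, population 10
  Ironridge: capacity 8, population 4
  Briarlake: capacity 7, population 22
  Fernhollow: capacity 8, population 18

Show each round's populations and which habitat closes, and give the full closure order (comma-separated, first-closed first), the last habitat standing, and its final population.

Round 1: Briarlake=22 Dunmere=22 Elkhorn=21 Fernhollow=18 Ironridge=4 Juniper=10 → close Briarlake (overflow 15)
  22÷5 = 4 each, +1 to first 2
Round 2: Dunmere=27 Elkhorn=26 Fernhollow=22 Ironridge=8 Juniper=14 → close Fernhollow (overflow 14)
  22÷4 = 5 each, +1 to first 2
Round 3: Dunmere=33 Elkhorn=32 Ironridge=13 Juniper=19 → close Dunmere (overflow 19)
  33÷3 = 11 each, +1 to first 0
Round 4: Elkhorn=43 Ironridge=24 Juniper=30 → close Elkhorn (overflow 28)
  43÷2 = 21 each, +1 to first 1
Round 5: Ironridge=46 Juniper=51 → close Juniper (overflow 44)
  51÷1 = 51 each, +1 to first 0

Closure order: Briarlake, Fernhollow, Dunmere, Elkhorn, Juniper
Last habitat: Ironridge with 97 animals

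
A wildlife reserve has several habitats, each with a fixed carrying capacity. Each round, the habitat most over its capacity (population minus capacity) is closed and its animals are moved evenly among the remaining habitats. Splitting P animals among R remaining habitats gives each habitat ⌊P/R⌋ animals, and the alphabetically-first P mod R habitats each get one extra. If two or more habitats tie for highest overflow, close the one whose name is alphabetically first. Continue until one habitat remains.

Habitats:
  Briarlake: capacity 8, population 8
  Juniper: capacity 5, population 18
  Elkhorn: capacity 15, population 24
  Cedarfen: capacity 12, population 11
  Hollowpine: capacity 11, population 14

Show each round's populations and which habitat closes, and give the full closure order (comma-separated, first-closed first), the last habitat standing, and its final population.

Round 1: Briarlake=8 Cedarfen=11 Elkhorn=24 Hollowpine=14 Juniper=18 → close Juniper (overflow 13)
  18÷4 = 4 each, +1 to first 2
Round 2: Briarlake=13 Cedarfen=16 Elkhorn=28 Hollowpine=18 → close Elkhorn (overflow 13)
  28÷3 = 9 each, +1 to first 1
Round 3: Briarlake=23 Cedarfen=25 Hollowpine=27 → close Hollowpine (overflow 16)
  27÷2 = 13 each, +1 to first 1
Round 4: Briarlake=37 Cedarfen=38 → close Briarlake (overflow 29)
  37÷1 = 37 each, +1 to first 0

Closure order: Juniper, Elkhorn, Hollowpine, Briarlake
Last habitat: Cedarfen with 75 animals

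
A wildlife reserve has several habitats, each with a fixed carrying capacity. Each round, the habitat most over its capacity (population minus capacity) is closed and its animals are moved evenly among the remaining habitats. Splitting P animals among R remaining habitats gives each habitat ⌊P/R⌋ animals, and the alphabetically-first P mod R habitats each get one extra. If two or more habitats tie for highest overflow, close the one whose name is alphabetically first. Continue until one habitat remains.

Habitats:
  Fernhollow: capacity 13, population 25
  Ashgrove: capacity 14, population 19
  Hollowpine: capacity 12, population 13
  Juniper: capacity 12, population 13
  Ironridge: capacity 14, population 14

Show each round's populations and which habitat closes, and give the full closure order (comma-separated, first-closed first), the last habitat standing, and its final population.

Closure order: Fernhollow, Ashgrove, Hollowpine, Ironridge
Last habitat: Juniper with 84 animals

Round 1: Ashgrove=19 Fernhollow=25 Hollowpine=13 Ironridge=14 Juniper=13 → close Fernhollow (overflow 12)
  25÷4 = 6 each, +1 to first 1
Round 2: Ashgrove=26 Hollowpine=19 Ironridge=20 Juniper=19 → close Ashgrove (overflow 12)
  26÷3 = 8 each, +1 to first 2
Round 3: Hollowpine=28 Ironridge=29 Juniper=27 → close Hollowpine (overflow 16)
  28÷2 = 14 each, +1 to first 0
Round 4: Ironridge=43 Juniper=41 → close Ironridge (overflow 29)
  43÷1 = 43 each, +1 to first 0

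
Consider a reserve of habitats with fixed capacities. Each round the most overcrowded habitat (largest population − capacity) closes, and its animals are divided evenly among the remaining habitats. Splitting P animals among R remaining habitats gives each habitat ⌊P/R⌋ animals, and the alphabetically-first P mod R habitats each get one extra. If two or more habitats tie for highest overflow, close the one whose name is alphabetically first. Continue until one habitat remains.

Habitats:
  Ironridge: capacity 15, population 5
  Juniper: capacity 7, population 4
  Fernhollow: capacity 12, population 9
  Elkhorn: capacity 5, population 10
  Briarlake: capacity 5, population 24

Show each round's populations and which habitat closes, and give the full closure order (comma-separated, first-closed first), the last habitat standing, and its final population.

Closure order: Briarlake, Elkhorn, Fernhollow, Juniper
Last habitat: Ironridge with 52 animals

Round 1: Briarlake=24 Elkhorn=10 Fernhollow=9 Ironridge=5 Juniper=4 → close Briarlake (overflow 19)
  24÷4 = 6 each, +1 to first 0
Round 2: Elkhorn=16 Fernhollow=15 Ironridge=11 Juniper=10 → close Elkhorn (overflow 11)
  16÷3 = 5 each, +1 to first 1
Round 3: Fernhollow=21 Ironridge=16 Juniper=15 → close Fernhollow (overflow 9)
  21÷2 = 10 each, +1 to first 1
Round 4: Ironridge=27 Juniper=25 → close Juniper (overflow 18)
  25÷1 = 25 each, +1 to first 0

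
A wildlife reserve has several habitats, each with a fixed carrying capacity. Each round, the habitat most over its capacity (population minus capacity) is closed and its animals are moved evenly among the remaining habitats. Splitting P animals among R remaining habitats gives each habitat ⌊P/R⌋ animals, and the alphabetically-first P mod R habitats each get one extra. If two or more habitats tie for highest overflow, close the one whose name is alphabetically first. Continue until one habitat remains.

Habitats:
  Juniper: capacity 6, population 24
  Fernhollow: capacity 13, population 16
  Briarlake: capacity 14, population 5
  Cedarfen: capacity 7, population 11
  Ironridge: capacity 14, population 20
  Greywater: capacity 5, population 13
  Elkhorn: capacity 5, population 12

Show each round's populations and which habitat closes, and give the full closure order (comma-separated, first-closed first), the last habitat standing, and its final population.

Closure order: Juniper, Greywater, Elkhorn, Cedarfen, Ironridge, Fernhollow
Last habitat: Briarlake with 101 animals

Round 1: Briarlake=5 Cedarfen=11 Elkhorn=12 Fernhollow=16 Greywater=13 Ironridge=20 Juniper=24 → close Juniper (overflow 18)
  24÷6 = 4 each, +1 to first 0
Round 2: Briarlake=9 Cedarfen=15 Elkhorn=16 Fernhollow=20 Greywater=17 Ironridge=24 → close Greywater (overflow 12)
  17÷5 = 3 each, +1 to first 2
Round 3: Briarlake=13 Cedarfen=19 Elkhorn=19 Fernhollow=23 Ironridge=27 → close Elkhorn (overflow 14)
  19÷4 = 4 each, +1 to first 3
Round 4: Briarlake=18 Cedarfen=24 Fernhollow=28 Ironridge=31 → close Cedarfen (overflow 17)
  24÷3 = 8 each, +1 to first 0
Round 5: Briarlake=26 Fernhollow=36 Ironridge=39 → close Ironridge (overflow 25)
  39÷2 = 19 each, +1 to first 1
Round 6: Briarlake=46 Fernhollow=55 → close Fernhollow (overflow 42)
  55÷1 = 55 each, +1 to first 0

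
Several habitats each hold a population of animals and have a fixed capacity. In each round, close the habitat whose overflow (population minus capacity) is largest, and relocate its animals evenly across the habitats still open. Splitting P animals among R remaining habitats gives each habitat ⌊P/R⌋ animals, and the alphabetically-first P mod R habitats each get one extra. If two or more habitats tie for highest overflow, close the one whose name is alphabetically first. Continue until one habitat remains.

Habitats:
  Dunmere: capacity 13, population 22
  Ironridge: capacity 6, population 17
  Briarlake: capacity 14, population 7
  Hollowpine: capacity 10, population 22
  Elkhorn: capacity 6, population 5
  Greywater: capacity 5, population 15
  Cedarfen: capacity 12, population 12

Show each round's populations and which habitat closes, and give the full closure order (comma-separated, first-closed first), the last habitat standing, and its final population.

Closure order: Hollowpine, Ironridge, Dunmere, Greywater, Cedarfen, Elkhorn
Last habitat: Briarlake with 100 animals

Round 1: Briarlake=7 Cedarfen=12 Dunmere=22 Elkhorn=5 Greywater=15 Hollowpine=22 Ironridge=17 → close Hollowpine (overflow 12)
  22÷6 = 3 each, +1 to first 4
Round 2: Briarlake=11 Cedarfen=16 Dunmere=26 Elkhorn=9 Greywater=18 Ironridge=20 → close Ironridge (overflow 14)
  20÷5 = 4 each, +1 to first 0
Round 3: Briarlake=15 Cedarfen=20 Dunmere=30 Elkhorn=13 Greywater=22 → close Dunmere (overflow 17)
  30÷4 = 7 each, +1 to first 2
Round 4: Briarlake=23 Cedarfen=28 Elkhorn=20 Greywater=29 → close Greywater (overflow 24)
  29÷3 = 9 each, +1 to first 2
Round 5: Briarlake=33 Cedarfen=38 Elkhorn=29 → close Cedarfen (overflow 26)
  38÷2 = 19 each, +1 to first 0
Round 6: Briarlake=52 Elkhorn=48 → close Elkhorn (overflow 42)
  48÷1 = 48 each, +1 to first 0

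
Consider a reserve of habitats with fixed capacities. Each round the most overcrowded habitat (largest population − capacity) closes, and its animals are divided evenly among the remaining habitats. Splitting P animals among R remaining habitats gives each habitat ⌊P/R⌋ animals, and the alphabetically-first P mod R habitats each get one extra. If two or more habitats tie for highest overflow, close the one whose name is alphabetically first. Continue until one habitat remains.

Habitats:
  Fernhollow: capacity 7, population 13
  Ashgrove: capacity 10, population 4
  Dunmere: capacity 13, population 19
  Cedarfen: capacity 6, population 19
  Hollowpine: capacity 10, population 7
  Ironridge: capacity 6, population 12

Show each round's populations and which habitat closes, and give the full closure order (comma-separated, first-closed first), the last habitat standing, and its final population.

Closure order: Cedarfen, Dunmere, Fernhollow, Ironridge, Hollowpine
Last habitat: Ashgrove with 74 animals

Round 1: Ashgrove=4 Cedarfen=19 Dunmere=19 Fernhollow=13 Hollowpine=7 Ironridge=12 → close Cedarfen (overflow 13)
  19÷5 = 3 each, +1 to first 4
Round 2: Ashgrove=8 Dunmere=23 Fernhollow=17 Hollowpine=11 Ironridge=15 → close Dunmere (overflow 10)
  23÷4 = 5 each, +1 to first 3
Round 3: Ashgrove=14 Fernhollow=23 Hollowpine=17 Ironridge=20 → close Fernhollow (overflow 16)
  23÷3 = 7 each, +1 to first 2
Round 4: Ashgrove=22 Hollowpine=25 Ironridge=27 → close Ironridge (overflow 21)
  27÷2 = 13 each, +1 to first 1
Round 5: Ashgrove=36 Hollowpine=38 → close Hollowpine (overflow 28)
  38÷1 = 38 each, +1 to first 0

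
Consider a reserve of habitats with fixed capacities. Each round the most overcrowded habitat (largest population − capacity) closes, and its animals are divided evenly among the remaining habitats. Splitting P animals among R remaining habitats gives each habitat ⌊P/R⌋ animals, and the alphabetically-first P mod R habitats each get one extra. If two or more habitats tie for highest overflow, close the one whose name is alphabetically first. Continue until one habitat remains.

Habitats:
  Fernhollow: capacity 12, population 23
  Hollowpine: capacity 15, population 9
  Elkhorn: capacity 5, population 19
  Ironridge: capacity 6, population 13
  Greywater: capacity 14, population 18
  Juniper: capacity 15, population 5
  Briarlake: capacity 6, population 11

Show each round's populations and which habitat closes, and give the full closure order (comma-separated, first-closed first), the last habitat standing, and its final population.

Round 1: Briarlake=11 Elkhorn=19 Fernhollow=23 Greywater=18 Hollowpine=9 Ironridge=13 Juniper=5 → close Elkhorn (overflow 14)
  19÷6 = 3 each, +1 to first 1
Round 2: Briarlake=15 Fernhollow=26 Greywater=21 Hollowpine=12 Ironridge=16 Juniper=8 → close Fernhollow (overflow 14)
  26÷5 = 5 each, +1 to first 1
Round 3: Briarlake=21 Greywater=26 Hollowpine=17 Ironridge=21 Juniper=13 → close Briarlake (overflow 15)
  21÷4 = 5 each, +1 to first 1
Round 4: Greywater=32 Hollowpine=22 Ironridge=26 Juniper=18 → close Ironridge (overflow 20)
  26÷3 = 8 each, +1 to first 2
Round 5: Greywater=41 Hollowpine=31 Juniper=26 → close Greywater (overflow 27)
  41÷2 = 20 each, +1 to first 1
Round 6: Hollowpine=52 Juniper=46 → close Hollowpine (overflow 37)
  52÷1 = 52 each, +1 to first 0

Closure order: Elkhorn, Fernhollow, Briarlake, Ironridge, Greywater, Hollowpine
Last habitat: Juniper with 98 animals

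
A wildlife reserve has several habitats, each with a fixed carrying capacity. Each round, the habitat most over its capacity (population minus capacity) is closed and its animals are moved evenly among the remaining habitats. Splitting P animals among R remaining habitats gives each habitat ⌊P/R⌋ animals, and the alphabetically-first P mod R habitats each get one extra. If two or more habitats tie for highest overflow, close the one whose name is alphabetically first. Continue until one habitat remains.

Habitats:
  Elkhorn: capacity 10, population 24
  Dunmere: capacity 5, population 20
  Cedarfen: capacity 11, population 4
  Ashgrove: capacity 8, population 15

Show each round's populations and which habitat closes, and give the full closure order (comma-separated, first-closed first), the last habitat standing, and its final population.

Round 1: Ashgrove=15 Cedarfen=4 Dunmere=20 Elkhorn=24 → close Dunmere (overflow 15)
  20÷3 = 6 each, +1 to first 2
Round 2: Ashgrove=22 Cedarfen=11 Elkhorn=30 → close Elkhorn (overflow 20)
  30÷2 = 15 each, +1 to first 0
Round 3: Ashgrove=37 Cedarfen=26 → close Ashgrove (overflow 29)
  37÷1 = 37 each, +1 to first 0

Closure order: Dunmere, Elkhorn, Ashgrove
Last habitat: Cedarfen with 63 animals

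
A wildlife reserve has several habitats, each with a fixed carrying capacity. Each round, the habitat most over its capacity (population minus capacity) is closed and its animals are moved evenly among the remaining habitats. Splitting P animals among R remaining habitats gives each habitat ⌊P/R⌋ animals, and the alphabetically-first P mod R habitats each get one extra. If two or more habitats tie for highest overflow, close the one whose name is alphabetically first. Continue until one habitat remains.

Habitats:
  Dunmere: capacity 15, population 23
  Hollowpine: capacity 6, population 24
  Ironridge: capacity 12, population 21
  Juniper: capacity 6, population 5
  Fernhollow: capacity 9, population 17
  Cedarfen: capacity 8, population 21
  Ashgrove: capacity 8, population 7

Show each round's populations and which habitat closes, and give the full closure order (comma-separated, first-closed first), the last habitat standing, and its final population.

Round 1: Ashgrove=7 Cedarfen=21 Dunmere=23 Fernhollow=17 Hollowpine=24 Ironridge=21 Juniper=5 → close Hollowpine (overflow 18)
  24÷6 = 4 each, +1 to first 0
Round 2: Ashgrove=11 Cedarfen=25 Dunmere=27 Fernhollow=21 Ironridge=25 Juniper=9 → close Cedarfen (overflow 17)
  25÷5 = 5 each, +1 to first 0
Round 3: Ashgrove=16 Dunmere=32 Fernhollow=26 Ironridge=30 Juniper=14 → close Ironridge (overflow 18)
  30÷4 = 7 each, +1 to first 2
Round 4: Ashgrove=24 Dunmere=40 Fernhollow=33 Juniper=21 → close Dunmere (overflow 25)
  40÷3 = 13 each, +1 to first 1
Round 5: Ashgrove=38 Fernhollow=46 Juniper=34 → close Fernhollow (overflow 37)
  46÷2 = 23 each, +1 to first 0
Round 6: Ashgrove=61 Juniper=57 → close Ashgrove (overflow 53)
  61÷1 = 61 each, +1 to first 0

Closure order: Hollowpine, Cedarfen, Ironridge, Dunmere, Fernhollow, Ashgrove
Last habitat: Juniper with 118 animals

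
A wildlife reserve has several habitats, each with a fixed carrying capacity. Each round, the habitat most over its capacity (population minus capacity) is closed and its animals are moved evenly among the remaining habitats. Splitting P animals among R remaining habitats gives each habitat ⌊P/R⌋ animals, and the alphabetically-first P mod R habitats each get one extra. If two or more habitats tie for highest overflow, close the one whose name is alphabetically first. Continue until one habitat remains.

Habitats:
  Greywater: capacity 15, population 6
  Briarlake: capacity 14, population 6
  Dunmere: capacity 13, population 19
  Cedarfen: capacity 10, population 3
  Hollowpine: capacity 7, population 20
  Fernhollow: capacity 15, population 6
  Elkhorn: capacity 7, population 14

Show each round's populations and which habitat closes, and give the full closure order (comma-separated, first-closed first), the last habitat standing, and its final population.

Round 1: Briarlake=6 Cedarfen=3 Dunmere=19 Elkhorn=14 Fernhollow=6 Greywater=6 Hollowpine=20 → close Hollowpine (overflow 13)
  20÷6 = 3 each, +1 to first 2
Round 2: Briarlake=10 Cedarfen=7 Dunmere=22 Elkhorn=17 Fernhollow=9 Greywater=9 → close Elkhorn (overflow 10)
  17÷5 = 3 each, +1 to first 2
Round 3: Briarlake=14 Cedarfen=11 Dunmere=25 Fernhollow=12 Greywater=12 → close Dunmere (overflow 12)
  25÷4 = 6 each, +1 to first 1
Round 4: Briarlake=21 Cedarfen=17 Fernhollow=18 Greywater=18 → close Briarlake (overflow 7)
  21÷3 = 7 each, +1 to first 0
Round 5: Cedarfen=24 Fernhollow=25 Greywater=25 → close Cedarfen (overflow 14)
  24÷2 = 12 each, +1 to first 0
Round 6: Fernhollow=37 Greywater=37 → close Fernhollow (overflow 22)
  37÷1 = 37 each, +1 to first 0

Closure order: Hollowpine, Elkhorn, Dunmere, Briarlake, Cedarfen, Fernhollow
Last habitat: Greywater with 74 animals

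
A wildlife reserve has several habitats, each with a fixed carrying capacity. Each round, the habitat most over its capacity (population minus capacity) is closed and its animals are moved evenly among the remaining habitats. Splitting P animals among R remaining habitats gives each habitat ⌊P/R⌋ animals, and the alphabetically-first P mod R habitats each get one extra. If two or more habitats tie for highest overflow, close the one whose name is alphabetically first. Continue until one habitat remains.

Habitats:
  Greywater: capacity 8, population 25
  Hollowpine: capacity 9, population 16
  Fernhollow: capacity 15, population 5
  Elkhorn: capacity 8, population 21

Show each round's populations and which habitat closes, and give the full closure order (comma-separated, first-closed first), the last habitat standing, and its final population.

Closure order: Greywater, Elkhorn, Hollowpine
Last habitat: Fernhollow with 67 animals

Round 1: Elkhorn=21 Fernhollow=5 Greywater=25 Hollowpine=16 → close Greywater (overflow 17)
  25÷3 = 8 each, +1 to first 1
Round 2: Elkhorn=30 Fernhollow=13 Hollowpine=24 → close Elkhorn (overflow 22)
  30÷2 = 15 each, +1 to first 0
Round 3: Fernhollow=28 Hollowpine=39 → close Hollowpine (overflow 30)
  39÷1 = 39 each, +1 to first 0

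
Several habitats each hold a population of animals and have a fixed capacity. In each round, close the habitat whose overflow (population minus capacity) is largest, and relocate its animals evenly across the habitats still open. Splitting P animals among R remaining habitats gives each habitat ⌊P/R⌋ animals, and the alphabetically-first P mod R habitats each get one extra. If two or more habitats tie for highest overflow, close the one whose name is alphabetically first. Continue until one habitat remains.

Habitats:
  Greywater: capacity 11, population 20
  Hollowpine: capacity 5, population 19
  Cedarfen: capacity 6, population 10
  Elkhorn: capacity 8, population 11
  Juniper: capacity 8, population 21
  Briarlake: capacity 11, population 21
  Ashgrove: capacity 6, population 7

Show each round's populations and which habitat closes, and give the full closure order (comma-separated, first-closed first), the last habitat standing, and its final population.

Closure order: Hollowpine, Juniper, Briarlake, Greywater, Ashgrove, Cedarfen
Last habitat: Elkhorn with 109 animals

Round 1: Ashgrove=7 Briarlake=21 Cedarfen=10 Elkhorn=11 Greywater=20 Hollowpine=19 Juniper=21 → close Hollowpine (overflow 14)
  19÷6 = 3 each, +1 to first 1
Round 2: Ashgrove=11 Briarlake=24 Cedarfen=13 Elkhorn=14 Greywater=23 Juniper=24 → close Juniper (overflow 16)
  24÷5 = 4 each, +1 to first 4
Round 3: Ashgrove=16 Briarlake=29 Cedarfen=18 Elkhorn=19 Greywater=27 → close Briarlake (overflow 18)
  29÷4 = 7 each, +1 to first 1
Round 4: Ashgrove=24 Cedarfen=25 Elkhorn=26 Greywater=34 → close Greywater (overflow 23)
  34÷3 = 11 each, +1 to first 1
Round 5: Ashgrove=36 Cedarfen=36 Elkhorn=37 → close Ashgrove (overflow 30)
  36÷2 = 18 each, +1 to first 0
Round 6: Cedarfen=54 Elkhorn=55 → close Cedarfen (overflow 48)
  54÷1 = 54 each, +1 to first 0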